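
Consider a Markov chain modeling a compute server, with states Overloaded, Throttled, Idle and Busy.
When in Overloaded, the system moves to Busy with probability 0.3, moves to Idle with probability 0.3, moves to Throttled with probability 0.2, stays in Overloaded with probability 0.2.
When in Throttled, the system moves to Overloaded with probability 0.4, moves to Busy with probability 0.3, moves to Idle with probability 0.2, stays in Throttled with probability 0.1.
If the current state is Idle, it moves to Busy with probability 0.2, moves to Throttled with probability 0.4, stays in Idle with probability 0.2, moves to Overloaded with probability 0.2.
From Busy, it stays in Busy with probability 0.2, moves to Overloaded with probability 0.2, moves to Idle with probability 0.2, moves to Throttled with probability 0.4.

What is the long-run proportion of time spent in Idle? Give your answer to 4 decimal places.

Let the stationary distribution be π with π = πP and π_1 + π_2 + π_3 + π_4 = 1.
π_1 = 0.2·π_1 + 0.4·π_2 + 0.2·π_3 + 0.2·π_4
π_2 = 0.2·π_1 + 0.1·π_2 + 0.4·π_3 + 0.4·π_4
π_3 = 0.3·π_1 + 0.2·π_2 + 0.2·π_3 + 0.2·π_4
Solving with the normalization constraint gives π = (0.2537, 0.2687, 0.2254, 0.2522).
So the stationary probability of Idle is 0.2254.

0.2254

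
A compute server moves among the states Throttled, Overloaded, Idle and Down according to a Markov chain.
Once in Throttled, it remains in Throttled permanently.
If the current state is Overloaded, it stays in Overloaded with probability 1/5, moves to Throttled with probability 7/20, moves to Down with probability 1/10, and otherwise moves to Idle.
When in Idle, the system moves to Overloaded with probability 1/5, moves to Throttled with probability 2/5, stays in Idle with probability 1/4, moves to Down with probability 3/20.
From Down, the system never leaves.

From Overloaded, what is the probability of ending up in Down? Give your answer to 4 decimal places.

Let h(s) be the probability of absorption at Down starting from transient state s. Then h(Down) = 1 and h(Throttled) = 0. By first-step analysis:
h(Overloaded) = 0.35·0 + 0.2·h(Overloaded) + 0.35·h(Idle) + 0.1·1
h(Idle) = 0.4·0 + 0.2·h(Overloaded) + 0.25·h(Idle) + 0.15·1
Solving: h(Overloaded) = 0.2406, h(Idle) = 0.2642.
Starting from Overloaded, the probability is 0.2406.

0.2406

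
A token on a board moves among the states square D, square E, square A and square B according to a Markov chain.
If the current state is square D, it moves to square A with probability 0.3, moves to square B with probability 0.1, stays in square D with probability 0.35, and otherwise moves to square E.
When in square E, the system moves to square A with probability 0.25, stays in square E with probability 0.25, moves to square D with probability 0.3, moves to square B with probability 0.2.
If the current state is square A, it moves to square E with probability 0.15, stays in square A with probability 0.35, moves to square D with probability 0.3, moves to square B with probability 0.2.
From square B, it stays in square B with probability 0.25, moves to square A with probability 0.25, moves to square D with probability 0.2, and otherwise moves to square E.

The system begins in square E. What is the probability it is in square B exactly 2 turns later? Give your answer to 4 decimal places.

Propagate the distribution vector 2 turns from square E.
After 0 turns: (0.0000, 1.0000, 0.0000, 0.0000)
After 1 turn: (0.3000, 0.2500, 0.2500, 0.2000)
After 2 turns: (0.2950, 0.2350, 0.2900, 0.1800)
P(in square B after 2 turns) = 0.1800

0.1800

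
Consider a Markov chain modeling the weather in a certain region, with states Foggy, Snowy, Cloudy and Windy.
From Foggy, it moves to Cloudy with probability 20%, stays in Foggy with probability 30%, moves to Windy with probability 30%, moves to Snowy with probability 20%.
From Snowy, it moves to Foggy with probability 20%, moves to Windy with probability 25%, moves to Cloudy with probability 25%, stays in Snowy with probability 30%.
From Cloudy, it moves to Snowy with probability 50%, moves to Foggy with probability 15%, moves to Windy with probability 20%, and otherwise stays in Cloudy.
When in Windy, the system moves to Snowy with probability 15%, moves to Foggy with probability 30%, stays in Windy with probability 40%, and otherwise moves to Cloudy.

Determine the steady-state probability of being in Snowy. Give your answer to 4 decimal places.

Let the stationary distribution be π with π = πP and π_1 + π_2 + π_3 + π_4 = 1.
π_1 = 0.3·π_1 + 0.2·π_2 + 0.15·π_3 + 0.3·π_4
π_2 = 0.2·π_1 + 0.3·π_2 + 0.5·π_3 + 0.15·π_4
π_3 = 0.2·π_1 + 0.25·π_2 + 0.15·π_3 + 0.15·π_4
Solving with the normalization constraint gives π = (0.2448, 0.2687, 0.1891, 0.2974).
So the stationary probability of Snowy is 0.2687.

0.2687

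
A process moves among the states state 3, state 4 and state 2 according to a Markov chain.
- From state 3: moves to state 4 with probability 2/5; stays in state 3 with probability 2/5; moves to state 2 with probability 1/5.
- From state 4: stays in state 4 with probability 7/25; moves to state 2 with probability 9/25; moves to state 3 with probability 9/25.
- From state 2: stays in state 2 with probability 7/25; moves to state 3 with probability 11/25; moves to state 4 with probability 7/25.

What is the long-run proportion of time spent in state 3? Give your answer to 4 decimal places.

Let the stationary distribution be π with π = πP and π_1 + π_2 + π_3 = 1.
π_1 = 0.4·π_1 + 0.36·π_2 + 0.44·π_3
π_2 = 0.4·π_1 + 0.28·π_2 + 0.28·π_3
Solving with the normalization constraint gives π = (0.3979, 0.3277, 0.2744).
So the stationary probability of state 3 is 0.3979.

0.3979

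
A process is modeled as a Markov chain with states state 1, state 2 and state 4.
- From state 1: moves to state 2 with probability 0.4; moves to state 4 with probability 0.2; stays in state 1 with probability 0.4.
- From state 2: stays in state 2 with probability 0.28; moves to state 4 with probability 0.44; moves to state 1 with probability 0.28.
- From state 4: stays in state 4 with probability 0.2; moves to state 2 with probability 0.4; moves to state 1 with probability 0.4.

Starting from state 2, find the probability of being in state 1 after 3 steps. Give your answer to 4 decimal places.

Propagate the distribution vector 3 steps from state 2.
After 0 steps: (0.0000, 1.0000, 0.0000)
After 1 step: (0.2800, 0.2800, 0.4400)
After 2 steps: (0.3664, 0.3664, 0.2672)
After 3 steps: (0.3560, 0.3560, 0.2879)
P(in state 1 after 3 steps) = 0.3560

0.3560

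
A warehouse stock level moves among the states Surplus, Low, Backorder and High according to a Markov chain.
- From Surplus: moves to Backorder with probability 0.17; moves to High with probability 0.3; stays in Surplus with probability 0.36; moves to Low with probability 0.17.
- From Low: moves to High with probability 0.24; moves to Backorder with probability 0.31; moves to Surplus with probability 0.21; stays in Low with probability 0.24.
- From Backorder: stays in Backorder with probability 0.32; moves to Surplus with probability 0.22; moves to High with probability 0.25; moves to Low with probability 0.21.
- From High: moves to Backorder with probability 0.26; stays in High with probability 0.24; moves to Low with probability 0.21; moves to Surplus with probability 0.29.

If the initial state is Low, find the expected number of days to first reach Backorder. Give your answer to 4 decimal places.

Let t(s) be the expected number of days to first reach Backorder from state s, with t(Backorder) = 0. Conditioning on the first day:
t(Surplus) = 1 + 0.36·t(Surplus) + 0.17·t(Low) + 0.3·t(High)
t(Low) = 1 + 0.21·t(Surplus) + 0.24·t(Low) + 0.24·t(High)
t(High) = 1 + 0.29·t(Surplus) + 0.21·t(Low) + 0.24·t(High)
Solving: t(Surplus) = 4.5104, t(Low) = 3.8577, t(High) = 4.1028.
Expected days from Low to Backorder: 3.8577.

3.8577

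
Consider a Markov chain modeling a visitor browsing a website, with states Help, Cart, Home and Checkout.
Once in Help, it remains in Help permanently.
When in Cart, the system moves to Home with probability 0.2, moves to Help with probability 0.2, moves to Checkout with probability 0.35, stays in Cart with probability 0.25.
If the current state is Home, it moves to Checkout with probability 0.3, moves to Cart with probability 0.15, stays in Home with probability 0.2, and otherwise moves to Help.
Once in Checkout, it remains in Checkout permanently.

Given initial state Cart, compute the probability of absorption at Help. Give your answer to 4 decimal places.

Let h(s) be the probability of absorption at Help starting from transient state s. Then h(Help) = 1 and h(Checkout) = 0. By first-step analysis:
h(Cart) = 0.2·1 + 0.25·h(Cart) + 0.2·h(Home) + 0.35·0
h(Home) = 0.35·1 + 0.15·h(Cart) + 0.2·h(Home) + 0.3·0
Solving: h(Cart) = 0.4035, h(Home) = 0.5132.
Starting from Cart, the probability is 0.4035.

0.4035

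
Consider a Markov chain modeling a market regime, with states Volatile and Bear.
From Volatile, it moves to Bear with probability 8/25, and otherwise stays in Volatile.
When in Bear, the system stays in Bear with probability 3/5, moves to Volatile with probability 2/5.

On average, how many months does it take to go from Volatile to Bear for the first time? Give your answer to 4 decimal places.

Let t(s) be the expected number of months to first reach Bear from state s, with t(Bear) = 0. Conditioning on the first month:
t(Volatile) = 1 + 0.68·t(Volatile)
Solving: t(Volatile) = 3.1250.
Expected months from Volatile to Bear: 3.1250.

3.1250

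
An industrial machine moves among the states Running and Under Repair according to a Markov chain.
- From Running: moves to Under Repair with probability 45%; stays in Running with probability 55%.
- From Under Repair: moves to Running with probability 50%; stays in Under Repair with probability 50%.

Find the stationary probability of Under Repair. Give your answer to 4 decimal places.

0.4737

Let the stationary distribution be π with π = πP and π_1 + π_2 = 1.
π_1 = 0.55·π_1 + 0.5·π_2
Solving with the normalization constraint gives π = (0.5263, 0.4737).
So the stationary probability of Under Repair is 0.4737.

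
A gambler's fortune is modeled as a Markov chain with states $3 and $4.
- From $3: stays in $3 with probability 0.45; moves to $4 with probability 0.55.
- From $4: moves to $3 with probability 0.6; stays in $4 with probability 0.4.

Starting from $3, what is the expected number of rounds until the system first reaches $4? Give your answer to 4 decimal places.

Let t(s) be the expected number of rounds to first reach $4 from state s, with t($4) = 0. Conditioning on the first round:
t($3) = 1 + 0.45·t($3)
Solving: t($3) = 1.8182.
Expected rounds from $3 to $4: 1.8182.

1.8182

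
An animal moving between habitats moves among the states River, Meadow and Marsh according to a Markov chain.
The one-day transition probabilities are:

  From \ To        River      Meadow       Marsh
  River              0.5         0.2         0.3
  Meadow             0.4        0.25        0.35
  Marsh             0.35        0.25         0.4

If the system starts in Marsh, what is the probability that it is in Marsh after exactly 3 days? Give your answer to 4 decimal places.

0.3469

Propagate the distribution vector 3 days from Marsh.
After 0 days: (0.0000, 0.0000, 1.0000)
After 1 day: (0.3500, 0.2500, 0.4000)
After 2 days: (0.4150, 0.2325, 0.3525)
After 3 days: (0.4239, 0.2293, 0.3469)
P(in Marsh after 3 days) = 0.3469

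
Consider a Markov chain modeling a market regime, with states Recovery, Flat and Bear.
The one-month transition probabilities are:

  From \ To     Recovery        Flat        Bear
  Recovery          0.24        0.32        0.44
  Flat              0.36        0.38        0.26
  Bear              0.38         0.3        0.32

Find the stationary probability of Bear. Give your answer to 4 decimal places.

0.3393

Let the stationary distribution be π with π = πP and π_1 + π_2 + π_3 = 1.
π_1 = 0.24·π_1 + 0.36·π_2 + 0.38·π_3
π_2 = 0.32·π_1 + 0.38·π_2 + 0.3·π_3
Solving with the normalization constraint gives π = (0.3275, 0.3332, 0.3393).
So the stationary probability of Bear is 0.3393.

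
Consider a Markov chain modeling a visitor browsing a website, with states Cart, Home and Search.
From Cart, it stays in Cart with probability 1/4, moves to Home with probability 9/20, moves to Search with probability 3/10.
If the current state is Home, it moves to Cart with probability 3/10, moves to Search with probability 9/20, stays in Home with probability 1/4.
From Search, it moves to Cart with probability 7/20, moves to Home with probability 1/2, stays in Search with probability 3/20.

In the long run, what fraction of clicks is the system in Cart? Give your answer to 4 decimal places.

Let the stationary distribution be π with π = πP and π_1 + π_2 + π_3 = 1.
π_1 = 0.25·π_1 + 0.3·π_2 + 0.35·π_3
π_2 = 0.45·π_1 + 0.25·π_2 + 0.5·π_3
Solving with the normalization constraint gives π = (0.3005, 0.3880, 0.3115).
So the stationary probability of Cart is 0.3005.

0.3005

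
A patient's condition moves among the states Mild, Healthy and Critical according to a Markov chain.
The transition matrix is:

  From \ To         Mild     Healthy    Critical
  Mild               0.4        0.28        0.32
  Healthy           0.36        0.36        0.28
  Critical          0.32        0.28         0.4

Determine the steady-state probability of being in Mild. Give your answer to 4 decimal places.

Let the stationary distribution be π with π = πP and π_1 + π_2 + π_3 = 1.
π_1 = 0.4·π_1 + 0.36·π_2 + 0.32·π_3
π_2 = 0.28·π_1 + 0.36·π_2 + 0.28·π_3
Solving with the normalization constraint gives π = (0.3611, 0.3043, 0.3346).
So the stationary probability of Mild is 0.3611.

0.3611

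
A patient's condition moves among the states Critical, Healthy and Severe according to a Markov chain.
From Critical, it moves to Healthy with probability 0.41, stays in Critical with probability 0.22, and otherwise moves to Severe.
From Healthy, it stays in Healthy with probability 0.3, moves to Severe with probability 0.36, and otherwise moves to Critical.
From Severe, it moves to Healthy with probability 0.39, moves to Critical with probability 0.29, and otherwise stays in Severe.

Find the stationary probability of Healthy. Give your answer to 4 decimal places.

Let the stationary distribution be π with π = πP and π_1 + π_2 + π_3 = 1.
π_1 = 0.22·π_1 + 0.34·π_2 + 0.29·π_3
π_2 = 0.41·π_1 + 0.3·π_2 + 0.39·π_3
Solving with the normalization constraint gives π = (0.2880, 0.3631, 0.3489).
So the stationary probability of Healthy is 0.3631.

0.3631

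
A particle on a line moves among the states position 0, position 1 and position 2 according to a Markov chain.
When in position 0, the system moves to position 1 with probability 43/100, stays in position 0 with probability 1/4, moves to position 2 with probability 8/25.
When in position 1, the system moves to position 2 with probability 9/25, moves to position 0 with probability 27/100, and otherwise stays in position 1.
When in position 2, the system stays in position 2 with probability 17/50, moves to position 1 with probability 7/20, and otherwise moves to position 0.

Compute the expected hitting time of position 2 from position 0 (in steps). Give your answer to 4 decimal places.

Let t(s) be the expected number of steps to first reach position 2 from state s, with t(position 2) = 0. Conditioning on the first step:
t(position 0) = 1 + 0.25·t(position 0) + 0.43·t(position 1)
t(position 1) = 1 + 0.27·t(position 0) + 0.37·t(position 1)
Solving: t(position 0) = 2.9742, t(position 1) = 2.8620.
Expected steps from position 0 to position 2: 2.9742.

2.9742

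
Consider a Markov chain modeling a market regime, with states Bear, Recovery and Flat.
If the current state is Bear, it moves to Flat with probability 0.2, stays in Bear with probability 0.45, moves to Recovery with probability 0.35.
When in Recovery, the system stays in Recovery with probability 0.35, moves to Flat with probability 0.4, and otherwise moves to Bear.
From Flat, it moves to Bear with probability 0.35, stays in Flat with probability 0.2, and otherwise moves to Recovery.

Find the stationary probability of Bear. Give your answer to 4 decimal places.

0.3469

Let the stationary distribution be π with π = πP and π_1 + π_2 + π_3 = 1.
π_1 = 0.45·π_1 + 0.25·π_2 + 0.35·π_3
π_2 = 0.35·π_1 + 0.35·π_2 + 0.45·π_3
Solving with the normalization constraint gives π = (0.3469, 0.3776, 0.2755).
So the stationary probability of Bear is 0.3469.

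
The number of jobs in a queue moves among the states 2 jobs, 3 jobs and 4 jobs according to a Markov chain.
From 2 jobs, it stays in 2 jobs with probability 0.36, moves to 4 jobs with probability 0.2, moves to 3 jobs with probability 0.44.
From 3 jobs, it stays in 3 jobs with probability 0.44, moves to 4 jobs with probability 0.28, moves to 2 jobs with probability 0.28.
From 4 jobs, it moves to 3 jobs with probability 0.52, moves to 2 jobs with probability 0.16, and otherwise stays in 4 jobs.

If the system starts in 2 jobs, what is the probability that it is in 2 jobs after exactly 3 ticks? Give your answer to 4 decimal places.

0.2717

Propagate the distribution vector 3 ticks from 2 jobs.
After 0 ticks: (1.0000, 0.0000, 0.0000)
After 1 tick: (0.3600, 0.4400, 0.2000)
After 2 ticks: (0.2848, 0.4560, 0.2592)
After 3 ticks: (0.2717, 0.4607, 0.2676)
P(in 2 jobs after 3 ticks) = 0.2717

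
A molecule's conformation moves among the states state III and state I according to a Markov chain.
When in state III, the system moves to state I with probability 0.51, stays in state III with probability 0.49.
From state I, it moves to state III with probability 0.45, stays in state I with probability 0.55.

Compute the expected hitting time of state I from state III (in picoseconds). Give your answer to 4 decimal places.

1.9608

Let t(s) be the expected number of picoseconds to first reach state I from state s, with t(state I) = 0. Conditioning on the first picosecond:
t(state III) = 1 + 0.49·t(state III)
Solving: t(state III) = 1.9608.
Expected picoseconds from state III to state I: 1.9608.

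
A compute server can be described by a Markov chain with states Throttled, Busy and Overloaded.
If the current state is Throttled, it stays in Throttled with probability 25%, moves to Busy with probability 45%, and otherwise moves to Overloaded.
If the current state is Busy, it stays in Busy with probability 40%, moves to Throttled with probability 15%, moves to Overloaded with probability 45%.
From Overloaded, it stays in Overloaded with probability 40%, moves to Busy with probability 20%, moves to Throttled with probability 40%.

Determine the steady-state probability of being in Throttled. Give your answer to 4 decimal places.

0.2748

Let the stationary distribution be π with π = πP and π_1 + π_2 + π_3 = 1.
π_1 = 0.25·π_1 + 0.15·π_2 + 0.4·π_3
π_2 = 0.45·π_1 + 0.4·π_2 + 0.2·π_3
Solving with the normalization constraint gives π = (0.2748, 0.3359, 0.3893).
So the stationary probability of Throttled is 0.2748.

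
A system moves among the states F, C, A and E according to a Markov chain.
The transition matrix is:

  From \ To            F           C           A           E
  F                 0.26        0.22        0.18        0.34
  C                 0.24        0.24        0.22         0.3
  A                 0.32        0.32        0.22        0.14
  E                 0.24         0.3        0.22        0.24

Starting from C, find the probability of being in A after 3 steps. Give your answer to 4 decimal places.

0.2095

Propagate the distribution vector 3 steps from C.
After 0 steps: (0.0000, 1.0000, 0.0000, 0.0000)
After 1 step: (0.2400, 0.2400, 0.2200, 0.3000)
After 2 steps: (0.2624, 0.2708, 0.2104, 0.2564)
After 3 steps: (0.2621, 0.2670, 0.2095, 0.2614)
P(in A after 3 steps) = 0.2095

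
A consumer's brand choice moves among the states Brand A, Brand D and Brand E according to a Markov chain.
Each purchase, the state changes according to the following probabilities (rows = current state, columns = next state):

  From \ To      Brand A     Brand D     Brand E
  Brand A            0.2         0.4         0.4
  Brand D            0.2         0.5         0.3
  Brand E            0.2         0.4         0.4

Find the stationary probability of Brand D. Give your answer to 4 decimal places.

0.4444

Let the stationary distribution be π with π = πP and π_1 + π_2 + π_3 = 1.
π_1 = 0.2·π_1 + 0.2·π_2 + 0.2·π_3
π_2 = 0.4·π_1 + 0.5·π_2 + 0.4·π_3
Solving with the normalization constraint gives π = (0.2000, 0.4444, 0.3556).
So the stationary probability of Brand D is 0.4444.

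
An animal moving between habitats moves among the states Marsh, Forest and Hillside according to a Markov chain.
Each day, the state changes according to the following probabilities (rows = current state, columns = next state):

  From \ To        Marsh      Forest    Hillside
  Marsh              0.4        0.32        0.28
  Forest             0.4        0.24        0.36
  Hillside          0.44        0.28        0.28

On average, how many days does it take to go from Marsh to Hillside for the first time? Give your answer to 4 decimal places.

3.2927

Let t(s) be the expected number of days to first reach Hillside from state s, with t(Hillside) = 0. Conditioning on the first day:
t(Marsh) = 1 + 0.4·t(Marsh) + 0.32·t(Forest)
t(Forest) = 1 + 0.4·t(Marsh) + 0.24·t(Forest)
Solving: t(Marsh) = 3.2927, t(Forest) = 3.0488.
Expected days from Marsh to Hillside: 3.2927.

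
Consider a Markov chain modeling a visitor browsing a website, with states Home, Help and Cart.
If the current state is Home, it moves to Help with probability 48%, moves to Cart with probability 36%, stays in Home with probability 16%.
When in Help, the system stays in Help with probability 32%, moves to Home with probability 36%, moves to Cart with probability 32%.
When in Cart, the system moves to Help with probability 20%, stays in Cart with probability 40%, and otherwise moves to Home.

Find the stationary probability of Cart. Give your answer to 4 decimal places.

Let the stationary distribution be π with π = πP and π_1 + π_2 + π_3 = 1.
π_1 = 0.16·π_1 + 0.36·π_2 + 0.4·π_3
π_2 = 0.48·π_1 + 0.32·π_2 + 0.2·π_3
Solving with the normalization constraint gives π = (0.3120, 0.3266, 0.3614).
So the stationary probability of Cart is 0.3614.

0.3614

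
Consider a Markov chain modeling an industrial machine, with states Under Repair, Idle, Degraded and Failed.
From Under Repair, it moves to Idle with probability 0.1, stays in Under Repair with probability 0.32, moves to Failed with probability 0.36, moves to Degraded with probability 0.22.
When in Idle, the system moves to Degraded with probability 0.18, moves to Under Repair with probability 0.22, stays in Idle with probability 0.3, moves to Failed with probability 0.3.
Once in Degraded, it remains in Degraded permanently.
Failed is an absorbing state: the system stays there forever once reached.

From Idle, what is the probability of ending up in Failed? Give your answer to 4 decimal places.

Let h(s) be the probability of absorption at Failed starting from transient state s. Then h(Failed) = 1 and h(Degraded) = 0. By first-step analysis:
h(Under Repair) = 0.32·h(Under Repair) + 0.1·h(Idle) + 0.22·0 + 0.36·1
h(Idle) = 0.22·h(Under Repair) + 0.3·h(Idle) + 0.18·0 + 0.3·1
Solving: h(Under Repair) = 0.6211, h(Idle) = 0.6238.
Starting from Idle, the probability is 0.6238.

0.6238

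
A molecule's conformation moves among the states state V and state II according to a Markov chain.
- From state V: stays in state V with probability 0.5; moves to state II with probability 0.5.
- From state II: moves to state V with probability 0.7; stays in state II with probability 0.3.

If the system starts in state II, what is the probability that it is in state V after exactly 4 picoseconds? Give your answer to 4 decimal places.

0.5824

Propagate the distribution vector 4 picoseconds from state II.
After 0 picoseconds: (0.0000, 1.0000)
After 1 picosecond: (0.7000, 0.3000)
After 2 picoseconds: (0.5600, 0.4400)
After 3 picoseconds: (0.5880, 0.4120)
After 4 picoseconds: (0.5824, 0.4176)
P(in state V after 4 picoseconds) = 0.5824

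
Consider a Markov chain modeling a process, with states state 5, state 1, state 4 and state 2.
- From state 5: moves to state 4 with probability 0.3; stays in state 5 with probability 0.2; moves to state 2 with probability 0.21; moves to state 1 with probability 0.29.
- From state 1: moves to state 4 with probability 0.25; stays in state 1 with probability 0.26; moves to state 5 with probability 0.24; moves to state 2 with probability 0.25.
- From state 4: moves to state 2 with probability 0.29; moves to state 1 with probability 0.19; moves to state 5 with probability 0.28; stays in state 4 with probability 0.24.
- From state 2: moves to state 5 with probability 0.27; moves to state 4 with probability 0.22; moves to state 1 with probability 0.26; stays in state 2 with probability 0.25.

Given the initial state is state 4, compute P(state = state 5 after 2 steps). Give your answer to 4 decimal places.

0.2471

Propagate the distribution vector 2 steps from state 4.
After 0 steps: (0.0000, 0.0000, 1.0000, 0.0000)
After 1 step: (0.2800, 0.1900, 0.2400, 0.2900)
After 2 steps: (0.2471, 0.2516, 0.2529, 0.2484)
P(in state 5 after 2 steps) = 0.2471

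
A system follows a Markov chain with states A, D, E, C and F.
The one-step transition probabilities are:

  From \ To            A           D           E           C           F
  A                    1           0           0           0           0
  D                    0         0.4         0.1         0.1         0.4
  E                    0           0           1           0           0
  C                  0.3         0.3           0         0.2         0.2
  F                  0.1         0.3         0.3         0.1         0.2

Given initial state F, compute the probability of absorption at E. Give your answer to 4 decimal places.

Let h(s) be the probability of absorption at E starting from transient state s. Then h(E) = 1 and h(A) = 0. By first-step analysis:
h(D) = 0.4·h(D) + 0.1·1 + 0.1·h(C) + 0.4·h(F)
h(C) = 0.3·0 + 0.3·h(D) + 0.2·h(C) + 0.2·h(F)
h(F) = 0.1·0 + 0.3·h(D) + 0.3·1 + 0.1·h(C) + 0.2·h(F)
Solving: h(D) = 0.7009, h(C) = 0.4359, h(F) = 0.6923.
Starting from F, the probability is 0.6923.

0.6923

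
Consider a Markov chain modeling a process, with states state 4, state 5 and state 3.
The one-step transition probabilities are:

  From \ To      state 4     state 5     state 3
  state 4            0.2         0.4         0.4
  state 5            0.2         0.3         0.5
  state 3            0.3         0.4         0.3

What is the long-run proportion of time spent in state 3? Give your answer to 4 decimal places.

Let the stationary distribution be π with π = πP and π_1 + π_2 + π_3 = 1.
π_1 = 0.2·π_1 + 0.2·π_2 + 0.3·π_3
π_2 = 0.4·π_1 + 0.3·π_2 + 0.4·π_3
Solving with the normalization constraint gives π = (0.2397, 0.3636, 0.3967).
So the stationary probability of state 3 is 0.3967.

0.3967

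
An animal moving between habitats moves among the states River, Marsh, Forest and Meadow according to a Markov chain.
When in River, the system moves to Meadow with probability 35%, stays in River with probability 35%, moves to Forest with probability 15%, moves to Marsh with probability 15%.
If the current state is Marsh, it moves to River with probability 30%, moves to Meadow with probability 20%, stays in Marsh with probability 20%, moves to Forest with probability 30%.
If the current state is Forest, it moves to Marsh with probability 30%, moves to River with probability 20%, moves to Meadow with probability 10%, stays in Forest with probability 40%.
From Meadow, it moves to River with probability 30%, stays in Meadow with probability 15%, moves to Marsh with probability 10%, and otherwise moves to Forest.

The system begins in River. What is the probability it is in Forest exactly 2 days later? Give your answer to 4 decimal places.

Propagate the distribution vector 2 days from River.
After 0 days: (1.0000, 0.0000, 0.0000, 0.0000)
After 1 day: (0.3500, 0.1500, 0.1500, 0.3500)
After 2 days: (0.3025, 0.1625, 0.3150, 0.2200)
P(in Forest after 2 days) = 0.3150

0.3150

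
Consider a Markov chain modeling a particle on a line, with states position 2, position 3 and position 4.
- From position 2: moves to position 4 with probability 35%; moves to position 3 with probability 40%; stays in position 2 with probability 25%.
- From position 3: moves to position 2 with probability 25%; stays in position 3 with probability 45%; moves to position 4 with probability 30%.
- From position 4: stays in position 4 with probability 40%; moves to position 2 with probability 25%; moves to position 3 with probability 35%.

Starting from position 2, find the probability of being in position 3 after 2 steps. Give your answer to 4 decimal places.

0.4025

Sum over the intermediate state after 1 step:
P = P(position 2→position 2)·P(position 2→position 3) + P(position 2→position 3)·P(position 3→position 3) + P(position 2→position 4)·P(position 4→position 3)
  = 0.25×0.4 + 0.4×0.45 + 0.35×0.35
  = 0.1000 + 0.1800 + 0.1225 = 0.4025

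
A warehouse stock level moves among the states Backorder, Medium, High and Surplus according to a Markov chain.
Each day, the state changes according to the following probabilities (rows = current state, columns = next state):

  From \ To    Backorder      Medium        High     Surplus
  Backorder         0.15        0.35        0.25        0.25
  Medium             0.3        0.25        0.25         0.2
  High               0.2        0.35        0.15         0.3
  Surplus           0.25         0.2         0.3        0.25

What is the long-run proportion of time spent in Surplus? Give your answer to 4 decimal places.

Let the stationary distribution be π with π = πP and π_1 + π_2 + π_3 + π_4 = 1.
π_1 = 0.15·π_1 + 0.3·π_2 + 0.2·π_3 + 0.25·π_4
π_2 = 0.35·π_1 + 0.25·π_2 + 0.35·π_3 + 0.2·π_4
π_3 = 0.25·π_1 + 0.25·π_2 + 0.15·π_3 + 0.3·π_4
Solving with the normalization constraint gives π = (0.2294, 0.2844, 0.2385, 0.2477).
So the stationary probability of Surplus is 0.2477.

0.2477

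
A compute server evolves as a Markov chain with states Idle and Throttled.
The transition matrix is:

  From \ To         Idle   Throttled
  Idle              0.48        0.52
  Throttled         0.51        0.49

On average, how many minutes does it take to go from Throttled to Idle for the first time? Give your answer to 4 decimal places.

1.9608

Let t(s) be the expected number of minutes to first reach Idle from state s, with t(Idle) = 0. Conditioning on the first minute:
t(Throttled) = 1 + 0.49·t(Throttled)
Solving: t(Throttled) = 1.9608.
Expected minutes from Throttled to Idle: 1.9608.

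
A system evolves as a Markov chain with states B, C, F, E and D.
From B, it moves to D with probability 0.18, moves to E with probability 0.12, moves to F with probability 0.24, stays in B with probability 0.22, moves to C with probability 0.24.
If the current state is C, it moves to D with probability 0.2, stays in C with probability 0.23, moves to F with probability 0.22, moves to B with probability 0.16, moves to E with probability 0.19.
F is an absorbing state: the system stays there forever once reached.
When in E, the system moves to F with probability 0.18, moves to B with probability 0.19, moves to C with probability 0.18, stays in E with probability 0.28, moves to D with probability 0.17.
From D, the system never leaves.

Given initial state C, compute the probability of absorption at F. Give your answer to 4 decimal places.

Let h(s) be the probability of absorption at F starting from transient state s. Then h(F) = 1 and h(D) = 0. By first-step analysis:
h(B) = 0.22·h(B) + 0.24·h(C) + 0.24·1 + 0.12·h(E) + 0.18·0
h(C) = 0.16·h(B) + 0.23·h(C) + 0.22·1 + 0.19·h(E) + 0.2·0
h(E) = 0.19·h(B) + 0.18·h(C) + 0.18·1 + 0.28·h(E) + 0.17·0
Solving: h(B) = 0.5523, h(C) = 0.5309, h(E) = 0.5285.
Starting from C, the probability is 0.5309.

0.5309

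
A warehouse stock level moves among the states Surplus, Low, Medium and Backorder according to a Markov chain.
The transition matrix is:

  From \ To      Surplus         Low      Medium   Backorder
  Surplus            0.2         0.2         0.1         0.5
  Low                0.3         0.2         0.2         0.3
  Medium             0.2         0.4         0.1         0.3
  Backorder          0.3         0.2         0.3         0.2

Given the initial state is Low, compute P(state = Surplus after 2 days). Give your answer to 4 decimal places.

Propagate the distribution vector 2 days from Low.
After 0 days: (0.0000, 1.0000, 0.0000, 0.0000)
After 1 day: (0.3000, 0.2000, 0.2000, 0.3000)
After 2 days: (0.2500, 0.2400, 0.1800, 0.3300)
P(in Surplus after 2 days) = 0.2500

0.2500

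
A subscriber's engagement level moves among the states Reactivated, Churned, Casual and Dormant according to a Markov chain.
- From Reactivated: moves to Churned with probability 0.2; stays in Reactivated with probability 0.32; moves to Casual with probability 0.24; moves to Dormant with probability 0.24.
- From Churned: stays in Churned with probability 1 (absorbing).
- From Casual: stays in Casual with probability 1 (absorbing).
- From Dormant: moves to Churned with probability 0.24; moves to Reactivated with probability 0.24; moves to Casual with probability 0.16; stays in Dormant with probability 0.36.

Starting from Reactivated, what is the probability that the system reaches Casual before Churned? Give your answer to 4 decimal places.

Let h(s) be the probability of absorption at Casual starting from transient state s. Then h(Casual) = 1 and h(Churned) = 0. By first-step analysis:
h(Reactivated) = 0.32·h(Reactivated) + 0.2·0 + 0.24·1 + 0.24·h(Dormant)
h(Dormant) = 0.24·h(Reactivated) + 0.24·0 + 0.16·1 + 0.36·h(Dormant)
Solving: h(Reactivated) = 0.5085, h(Dormant) = 0.4407.
Starting from Reactivated, the probability is 0.5085.

0.5085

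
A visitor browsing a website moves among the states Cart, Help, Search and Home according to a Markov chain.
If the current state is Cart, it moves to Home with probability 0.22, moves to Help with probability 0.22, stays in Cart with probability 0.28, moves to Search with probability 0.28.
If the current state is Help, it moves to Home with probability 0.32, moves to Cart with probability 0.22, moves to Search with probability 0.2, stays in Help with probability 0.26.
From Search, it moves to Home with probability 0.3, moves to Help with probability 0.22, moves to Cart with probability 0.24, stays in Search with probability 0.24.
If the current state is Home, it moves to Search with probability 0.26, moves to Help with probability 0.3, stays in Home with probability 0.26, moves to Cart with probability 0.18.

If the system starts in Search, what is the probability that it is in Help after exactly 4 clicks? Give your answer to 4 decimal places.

0.2522

Propagate the distribution vector 4 clicks from Search.
After 0 clicks: (0.0000, 0.0000, 1.0000, 0.0000)
After 1 click: (0.2400, 0.2200, 0.2400, 0.3000)
After 2 clicks: (0.2272, 0.2528, 0.2468, 0.2732)
After 3 clicks: (0.2276, 0.2520, 0.2444, 0.2760)
After 4 clicks: (0.2275, 0.2522, 0.2445, 0.2758)
P(in Help after 4 clicks) = 0.2522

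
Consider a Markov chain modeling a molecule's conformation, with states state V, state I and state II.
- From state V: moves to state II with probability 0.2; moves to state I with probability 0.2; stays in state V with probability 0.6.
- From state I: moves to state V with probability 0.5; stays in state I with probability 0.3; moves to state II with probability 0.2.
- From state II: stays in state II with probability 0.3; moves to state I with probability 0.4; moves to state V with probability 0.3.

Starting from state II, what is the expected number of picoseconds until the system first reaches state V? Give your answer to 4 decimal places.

Let t(s) be the expected number of picoseconds to first reach state V from state s, with t(state V) = 0. Conditioning on the first picosecond:
t(state I) = 1 + 0.3·t(state I) + 0.2·t(state II)
t(state II) = 1 + 0.4·t(state I) + 0.3·t(state II)
Solving: t(state I) = 2.1951, t(state II) = 2.6829.
Expected picoseconds from state II to state V: 2.6829.

2.6829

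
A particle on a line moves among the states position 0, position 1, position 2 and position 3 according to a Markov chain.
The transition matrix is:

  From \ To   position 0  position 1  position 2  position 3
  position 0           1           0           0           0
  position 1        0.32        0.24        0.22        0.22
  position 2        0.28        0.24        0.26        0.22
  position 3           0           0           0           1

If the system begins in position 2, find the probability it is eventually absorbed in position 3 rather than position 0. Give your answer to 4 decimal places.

0.4317

Let h(s) be the probability of absorption at position 3 starting from transient state s. Then h(position 3) = 1 and h(position 0) = 0. By first-step analysis:
h(position 1) = 0.32·0 + 0.24·h(position 1) + 0.22·h(position 2) + 0.22·1
h(position 2) = 0.28·0 + 0.24·h(position 1) + 0.26·h(position 2) + 0.22·1
Solving: h(position 1) = 0.4144, h(position 2) = 0.4317.
Starting from position 2, the probability is 0.4317.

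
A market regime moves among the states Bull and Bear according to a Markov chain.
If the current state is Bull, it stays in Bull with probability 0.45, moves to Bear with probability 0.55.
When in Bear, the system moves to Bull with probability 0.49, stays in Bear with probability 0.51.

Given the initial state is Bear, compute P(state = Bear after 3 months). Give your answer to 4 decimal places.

0.5288

Propagate the distribution vector 3 months from Bear.
After 0 months: (0.0000, 1.0000)
After 1 month: (0.4900, 0.5100)
After 2 months: (0.4704, 0.5296)
After 3 months: (0.4712, 0.5288)
P(in Bear after 3 months) = 0.5288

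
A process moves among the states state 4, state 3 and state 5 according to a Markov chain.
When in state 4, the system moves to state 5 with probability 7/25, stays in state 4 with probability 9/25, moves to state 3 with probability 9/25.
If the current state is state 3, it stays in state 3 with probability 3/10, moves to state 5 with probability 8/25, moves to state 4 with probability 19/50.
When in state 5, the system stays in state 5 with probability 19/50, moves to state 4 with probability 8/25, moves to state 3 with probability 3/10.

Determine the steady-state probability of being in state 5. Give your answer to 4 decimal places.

0.3254

Let the stationary distribution be π with π = πP and π_1 + π_2 + π_3 = 1.
π_1 = 0.36·π_1 + 0.38·π_2 + 0.32·π_3
π_2 = 0.36·π_1 + 0.3·π_2 + 0.3·π_3
Solving with the normalization constraint gives π = (0.3534, 0.3212, 0.3254).
So the stationary probability of state 5 is 0.3254.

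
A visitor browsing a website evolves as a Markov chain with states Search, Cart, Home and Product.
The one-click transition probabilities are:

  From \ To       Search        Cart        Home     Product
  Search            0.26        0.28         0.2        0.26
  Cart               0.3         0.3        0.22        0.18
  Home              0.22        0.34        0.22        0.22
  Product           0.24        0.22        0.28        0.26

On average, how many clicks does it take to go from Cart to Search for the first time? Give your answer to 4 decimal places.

3.7165

Let t(s) be the expected number of clicks to first reach Search from state s, with t(Search) = 0. Conditioning on the first click:
t(Cart) = 1 + 0.3·t(Cart) + 0.22·t(Home) + 0.18·t(Product)
t(Home) = 1 + 0.34·t(Cart) + 0.22·t(Home) + 0.22·t(Product)
t(Product) = 1 + 0.22·t(Cart) + 0.28·t(Home) + 0.26·t(Product)
Solving: t(Cart) = 3.7165, t(Home) = 4.0244, t(Product) = 3.9790.
Expected clicks from Cart to Search: 3.7165.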